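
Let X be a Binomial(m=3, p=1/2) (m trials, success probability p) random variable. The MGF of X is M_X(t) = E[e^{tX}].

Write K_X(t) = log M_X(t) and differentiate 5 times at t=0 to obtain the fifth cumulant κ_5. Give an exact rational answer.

M_X(t) = (e^(t)/2 + 1/2)^3
K_X(t) = log M_X(t) = 3*log(e^(t)/2 + 1/2)
K^(5)(t) = (-3*e^(4*t) + 33*e^(3*t) - 33*e^(2*t) + 3*e^(t))/(e^(5*t) + 5*e^(4*t) + 10*e^(3*t) + 10*e^(2*t) + 5*e^(t) + 1)

κ_5 = K^(5)(0) = 0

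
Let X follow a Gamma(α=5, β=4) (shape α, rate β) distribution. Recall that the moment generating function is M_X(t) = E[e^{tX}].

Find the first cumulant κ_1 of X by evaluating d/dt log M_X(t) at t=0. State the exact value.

M_X(t) = 1024/(4 - t)^5
K_X(t) = log M_X(t) = -5*log(4 - t) + 10*log(2)
K′(t) = -5/(t - 4)

κ_1 = K′(0) = 5/4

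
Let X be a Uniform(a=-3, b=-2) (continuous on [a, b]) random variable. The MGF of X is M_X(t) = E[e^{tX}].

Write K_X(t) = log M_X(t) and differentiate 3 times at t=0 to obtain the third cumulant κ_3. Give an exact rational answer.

M_X(t) = (e^(-2*t) - e^(-3*t))/t
K_X(t) = log M_X(t) = -log(t) + log(e^(-2*t) - e^(-3*t))
dK/dt = (-2*t*e^(t) + 3*t - e^(t) + 1)/(t*e^(t) - t)
d^2K/dt^2 = (-t^2*e^(t) + e^(2*t) - 2*e^(t) + 1)/(t^2*e^(2*t) - 2*t^2*e^(t) + t^2)
d^3K/dt^3 = (t^3*e^(2*t) + t^3*e^(t) - 2*e^(3*t) + 6*e^(2*t) - 6*e^(t) + 2)/(t^3*e^(3*t) - 3*t^3*e^(2*t) + 3*t^3*e^(t) - t^3)

κ_3 = d^3K/dt^3 |_{t=0} = 0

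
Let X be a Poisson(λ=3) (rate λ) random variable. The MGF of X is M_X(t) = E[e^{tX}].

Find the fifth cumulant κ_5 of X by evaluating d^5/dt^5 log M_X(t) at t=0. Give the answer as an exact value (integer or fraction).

M_X(t) = e^(3*e^(t) - 3)
K_X(t) = log M_X(t) = 3*e^(t) - 3
dK/dt = 3*e^(t)
d^2K/dt^2 = 3*e^(t)
d^3K/dt^3 = 3*e^(t)
d^4K/dt^4 = 3*e^(t)
d^5K/dt^5 = 3*e^(t)

κ_5 = d^5K/dt^5 |_{t=0} = 3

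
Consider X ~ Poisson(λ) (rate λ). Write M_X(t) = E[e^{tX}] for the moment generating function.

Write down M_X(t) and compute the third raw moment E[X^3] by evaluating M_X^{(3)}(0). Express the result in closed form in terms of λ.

E[X^3] = M′′′(0) = λ*(λ^2 + 3*λ + 1)

M_X(t) = e^(λ*(e^(t) - 1))
M′(t) = λ*e^(-λ)*e^(t)*e^(λ*e^(t))
M′′(t) = (λ^2*e^(2*t)*e^(λ*e^(t)) + λ*e^(t)*e^(λ*e^(t)))*e^(-λ)
M′′′(t) = (λ^3*e^(3*t)*e^(λ*e^(t)) + 3*λ^2*e^(2*t)*e^(λ*e^(t)) + λ*e^(t)*e^(λ*e^(t)))*e^(-λ)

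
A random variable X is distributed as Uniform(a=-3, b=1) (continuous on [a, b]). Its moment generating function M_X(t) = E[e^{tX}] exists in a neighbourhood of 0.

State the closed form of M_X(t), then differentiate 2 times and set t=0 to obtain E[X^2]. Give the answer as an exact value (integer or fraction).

E[X^2] = M′′(0) = 7/3

M_X(t) = (e^(t) - e^(-3*t))/(4*t)
M′(t) = (t*e^(4*t) + 3*t - e^(4*t) + 1)*e^(-3*t)/(4*t^2)
M′′(t) = (t^2*e^(4*t) - 9*t^2 - 2*t*e^(4*t) - 6*t + 2*e^(4*t) - 2)*e^(-3*t)/(4*t^3)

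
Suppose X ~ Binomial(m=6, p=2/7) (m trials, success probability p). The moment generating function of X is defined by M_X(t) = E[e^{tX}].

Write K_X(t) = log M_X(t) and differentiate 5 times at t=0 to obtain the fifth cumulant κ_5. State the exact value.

κ_5 = K′′′′′(0) = -12780/16807

M_X(t) = (2*e^(t)/7 + 5/7)^6
K_X(t) = log M_X(t) = 6*log(2*e^(t)/7 + 5/7)
K′(t) = 12*e^(t)/(2*e^(t) + 5)
K′′(t) = 60*e^(t)/(4*e^(2*t) + 20*e^(t) + 25)
K′′′(t) = (-120*e^(2*t) + 300*e^(t))/(8*e^(3*t) + 60*e^(2*t) + 150*e^(t) + 125)
K′′′′(t) = (240*e^(3*t) - 2400*e^(2*t) + 1500*e^(t))/(16*e^(4*t) + 160*e^(3*t) + 600*e^(2*t) + 1000*e^(t) + 625)
K′′′′′(t) = (-480*e^(4*t) + 13200*e^(3*t) - 33000*e^(2*t) + 7500*e^(t))/(32*e^(5*t) + 400*e^(4*t) + 2000*e^(3*t) + 5000*e^(2*t) + 6250*e^(t) + 3125)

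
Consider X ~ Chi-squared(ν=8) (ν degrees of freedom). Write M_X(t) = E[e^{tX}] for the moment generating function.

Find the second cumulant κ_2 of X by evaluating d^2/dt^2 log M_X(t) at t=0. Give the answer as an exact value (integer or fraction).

κ_2 = d^2K/dt^2 |_{t=0} = 16

M_X(t) = (1 - 2*t)^(-4)
K_X(t) = log M_X(t) = -4*log(1 - 2*t)
dK/dt = -8/(2*t - 1)
d^2K/dt^2 = 16/(4*t^2 - 4*t + 1)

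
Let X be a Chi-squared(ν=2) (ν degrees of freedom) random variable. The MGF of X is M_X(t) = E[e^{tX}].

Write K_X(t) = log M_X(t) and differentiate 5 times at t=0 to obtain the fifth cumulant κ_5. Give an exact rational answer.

κ_5 = K′′′′′(0) = 768

M_X(t) = 1/(1 - 2*t)
K_X(t) = log M_X(t) = -log(1 - 2*t)
K′(t) = -2/(2*t - 1)
K′′(t) = 4/(4*t^2 - 4*t + 1)
K′′′(t) = -16/(8*t^3 - 12*t^2 + 6*t - 1)
K′′′′(t) = 96/(16*t^4 - 32*t^3 + 24*t^2 - 8*t + 1)
K′′′′′(t) = -768/(32*t^5 - 80*t^4 + 80*t^3 - 40*t^2 + 10*t - 1)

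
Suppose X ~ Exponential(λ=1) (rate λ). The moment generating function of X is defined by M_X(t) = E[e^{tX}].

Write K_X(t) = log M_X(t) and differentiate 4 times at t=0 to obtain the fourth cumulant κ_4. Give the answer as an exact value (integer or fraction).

κ_4 = d^4K/dt^4 |_{t=0} = 6

M_X(t) = 1/(1 - t)
K_X(t) = log M_X(t) = -log(1 - t)
dK/dt = -1/(t - 1)
d^2K/dt^2 = 1/(t^2 - 2*t + 1)
d^3K/dt^3 = -2/(t^3 - 3*t^2 + 3*t - 1)
d^4K/dt^4 = 6/(t^4 - 4*t^3 + 6*t^2 - 4*t + 1)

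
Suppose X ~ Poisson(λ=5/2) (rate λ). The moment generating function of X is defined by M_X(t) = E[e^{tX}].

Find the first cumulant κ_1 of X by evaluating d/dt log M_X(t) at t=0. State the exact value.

κ_1 = K′(0) = 5/2

M_X(t) = e^(5*e^(t)/2 - 5/2)
K_X(t) = log M_X(t) = 5*e^(t)/2 - 5/2
K′(t) = 5*e^(t)/2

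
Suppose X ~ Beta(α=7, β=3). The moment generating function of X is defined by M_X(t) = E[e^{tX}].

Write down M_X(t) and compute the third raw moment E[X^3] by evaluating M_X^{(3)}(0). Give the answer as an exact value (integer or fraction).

M_X(t) = ₁F₁(7; 10; t)
M^(3)(t) = 21*₁F₁(10; 13; t)/55

E[X^3] = M^(3)(0) = 21/55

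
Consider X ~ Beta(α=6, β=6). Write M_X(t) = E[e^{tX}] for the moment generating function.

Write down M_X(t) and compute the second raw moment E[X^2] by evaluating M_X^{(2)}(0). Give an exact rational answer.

E[X^2] = M^(2)(0) = 7/26

M_X(t) = ₁F₁(6; 12; t)
M^(2)(t) = 7*₁F₁(8; 14; t)/26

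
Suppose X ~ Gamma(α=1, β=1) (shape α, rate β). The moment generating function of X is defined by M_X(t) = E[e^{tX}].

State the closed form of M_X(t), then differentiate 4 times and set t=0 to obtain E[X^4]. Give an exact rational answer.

E[X^4] = M′′′′(0) = 24

M_X(t) = 1/(1 - t)
M′(t) = 1/(t^2 - 2*t + 1)
M′′(t) = -2/(t^3 - 3*t^2 + 3*t - 1)
M′′′(t) = 6/(t^4 - 4*t^3 + 6*t^2 - 4*t + 1)
M′′′′(t) = -24/(t^5 - 5*t^4 + 10*t^3 - 10*t^2 + 5*t - 1)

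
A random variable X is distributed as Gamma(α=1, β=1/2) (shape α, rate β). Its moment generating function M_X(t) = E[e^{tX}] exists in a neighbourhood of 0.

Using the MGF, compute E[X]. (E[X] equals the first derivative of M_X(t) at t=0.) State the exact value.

E[X] = M′(0) = 2

M_X(t) = 1/(2*(1/2 - t))
M′(t) = 2/(4*t^2 - 4*t + 1)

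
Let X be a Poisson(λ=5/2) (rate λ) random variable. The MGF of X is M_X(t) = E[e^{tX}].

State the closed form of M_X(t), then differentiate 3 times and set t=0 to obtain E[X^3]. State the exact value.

M_X(t) = e^(5*e^(t)/2 - 5/2)
D^3[M](t) = (125*e^(3*t)*e^(5*e^(t)/2) + 150*e^(2*t)*e^(5*e^(t)/2) + 20*e^(t)*e^(5*e^(t)/2))*e^(-5/2)/8

E[X^3] = D^3[M](0) = 295/8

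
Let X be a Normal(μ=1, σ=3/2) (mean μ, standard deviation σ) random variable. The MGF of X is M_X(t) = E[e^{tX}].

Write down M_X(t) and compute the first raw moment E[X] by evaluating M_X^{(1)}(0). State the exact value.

E[X] = D[M](0) = 1

M_X(t) = e^(9*t^2/8 + t)
D[M](t) = 9*t*e^(t)*e^(9*t^2/8)/4 + e^(t)*e^(9*t^2/8)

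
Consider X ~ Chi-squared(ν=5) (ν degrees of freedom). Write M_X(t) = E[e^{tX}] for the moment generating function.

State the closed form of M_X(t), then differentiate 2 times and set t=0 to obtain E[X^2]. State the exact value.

M_X(t) = (1 - 2*t)^(-5/2)
D^2[M](t) = 35/(16*t^4*√(1 - 2*t) - 32*t^3*√(1 - 2*t) + 24*t^2*√(1 - 2*t) - 8*t*√(1 - 2*t) + √(1 - 2*t))

E[X^2] = D^2[M](0) = 35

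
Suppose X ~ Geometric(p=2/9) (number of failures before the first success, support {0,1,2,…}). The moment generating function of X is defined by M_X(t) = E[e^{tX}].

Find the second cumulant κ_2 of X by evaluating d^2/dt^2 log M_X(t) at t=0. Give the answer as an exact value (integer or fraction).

κ_2 = d^2K/dt^2 |_{t=0} = 63/4

M_X(t) = 2/(9*(1 - 7*e^(t)/9))
K_X(t) = log M_X(t) = -log(1 - 7*e^(t)/9) - 2*log(3) + log(2)
dK/dt = -7*e^(t)/(7*e^(t) - 9)
d^2K/dt^2 = 63*e^(t)/(49*e^(2*t) - 126*e^(t) + 81)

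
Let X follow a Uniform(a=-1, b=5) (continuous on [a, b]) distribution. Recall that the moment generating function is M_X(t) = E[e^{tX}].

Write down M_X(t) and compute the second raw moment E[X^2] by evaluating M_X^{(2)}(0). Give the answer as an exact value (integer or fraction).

M_X(t) = (e^(5*t) - e^(-t))/(6*t)
D^2[M](t) = (25*t^2*e^(6*t) - t^2 - 10*t*e^(6*t) - 2*t + 2*e^(6*t) - 2)*e^(-t)/(6*t^3)

E[X^2] = D^2[M](0) = 7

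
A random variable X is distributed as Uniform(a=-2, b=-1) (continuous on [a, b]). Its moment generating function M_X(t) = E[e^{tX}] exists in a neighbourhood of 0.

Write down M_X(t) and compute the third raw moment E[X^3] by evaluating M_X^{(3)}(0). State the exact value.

M_X(t) = (e^(-t) - e^(-2*t))/t
D^3[M](t) = (-t^3*e^(t) + 8*t^3 - 3*t^2*e^(t) + 12*t^2 - 6*t*e^(t) + 12*t - 6*e^(t) + 6)*e^(-2*t)/t^4

E[X^3] = D^3[M](0) = -15/4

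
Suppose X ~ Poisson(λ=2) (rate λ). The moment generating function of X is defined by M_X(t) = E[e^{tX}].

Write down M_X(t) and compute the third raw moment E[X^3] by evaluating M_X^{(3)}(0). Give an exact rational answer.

M_X(t) = e^(2*e^(t) - 2)
M′(t) = 2*e^(-2)*e^(t)*e^(2*e^(t))
M′′(t) = (4*e^(2*t)*e^(2*e^(t)) + 2*e^(t)*e^(2*e^(t)))*e^(-2)
M′′′(t) = (8*e^(3*t)*e^(2*e^(t)) + 12*e^(2*t)*e^(2*e^(t)) + 2*e^(t)*e^(2*e^(t)))*e^(-2)

E[X^3] = M′′′(0) = 22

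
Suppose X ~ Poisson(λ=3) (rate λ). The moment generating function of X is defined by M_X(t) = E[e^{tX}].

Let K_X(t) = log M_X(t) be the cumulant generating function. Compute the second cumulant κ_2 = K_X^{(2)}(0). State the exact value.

κ_2 = d^2K/dt^2 |_{t=0} = 3

M_X(t) = e^(3*e^(t) - 3)
K_X(t) = log M_X(t) = 3*e^(t) - 3
dK/dt = 3*e^(t)
d^2K/dt^2 = 3*e^(t)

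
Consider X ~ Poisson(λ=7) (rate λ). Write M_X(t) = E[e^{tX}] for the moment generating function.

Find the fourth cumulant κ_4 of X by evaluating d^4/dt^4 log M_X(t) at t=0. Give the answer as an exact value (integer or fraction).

M_X(t) = e^(7*e^(t) - 7)
K_X(t) = log M_X(t) = 7*e^(t) - 7
dK/dt = 7*e^(t)
d^2K/dt^2 = 7*e^(t)
d^3K/dt^3 = 7*e^(t)
d^4K/dt^4 = 7*e^(t)

κ_4 = d^4K/dt^4 |_{t=0} = 7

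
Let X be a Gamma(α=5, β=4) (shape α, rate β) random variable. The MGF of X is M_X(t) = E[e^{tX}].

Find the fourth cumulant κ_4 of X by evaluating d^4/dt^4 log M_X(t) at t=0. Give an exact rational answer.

κ_4 = K^(4)(0) = 15/128

M_X(t) = 1024/(4 - t)^5
K_X(t) = log M_X(t) = -5*log(4 - t) + 10*log(2)
K^(4)(t) = 30/(t^4 - 16*t^3 + 96*t^2 - 256*t + 256)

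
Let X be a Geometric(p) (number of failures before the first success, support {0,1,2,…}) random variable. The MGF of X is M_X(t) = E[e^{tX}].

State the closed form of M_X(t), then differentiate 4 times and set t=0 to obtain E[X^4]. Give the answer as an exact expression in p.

M_X(t) = p/(-(1 - p)*e^(t) + 1)
M′(t) = (-p^2*e^(t) + p*e^(t))/(p^2*e^(2*t) - 2*p*e^(2*t) + 2*p*e^(t) + e^(2*t) - 2*e^(t) + 1)

E[X^4] = M′′′′(0) = 1 - 15/p + 50/p^2 - 60/p^3 + 24/p^4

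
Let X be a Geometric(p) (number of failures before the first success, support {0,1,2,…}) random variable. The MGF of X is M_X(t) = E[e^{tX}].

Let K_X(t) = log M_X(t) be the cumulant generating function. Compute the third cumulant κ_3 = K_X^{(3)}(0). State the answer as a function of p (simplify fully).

κ_3 = d^3K/dt^3 |_{t=0} = (p^2 - 3*p + 2)/p^3

M_X(t) = p/(-(1 - p)*e^(t) + 1)
K_X(t) = log M_X(t) = log(p) - log(-(1 - p)*e^(t) + 1)
dK/dt = (-p*e^(t) + e^(t))/(p*e^(t) - e^(t) + 1)
d^2K/dt^2 = (-p*e^(t) + e^(t))/(p^2*e^(2*t) - 2*p*e^(2*t) + 2*p*e^(t) + e^(2*t) - 2*e^(t) + 1)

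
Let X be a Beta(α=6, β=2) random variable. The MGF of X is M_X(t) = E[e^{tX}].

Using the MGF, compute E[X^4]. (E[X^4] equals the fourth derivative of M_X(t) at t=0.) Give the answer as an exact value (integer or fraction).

M_X(t) = ₁F₁(6; 8; t)
M′(t) = 3*₁F₁(7; 9; t)/4
M′′(t) = 7*₁F₁(8; 10; t)/12
M′′′(t) = 7*₁F₁(9; 11; t)/15
M′′′′(t) = 21*₁F₁(10; 12; t)/55

E[X^4] = M′′′′(0) = 21/55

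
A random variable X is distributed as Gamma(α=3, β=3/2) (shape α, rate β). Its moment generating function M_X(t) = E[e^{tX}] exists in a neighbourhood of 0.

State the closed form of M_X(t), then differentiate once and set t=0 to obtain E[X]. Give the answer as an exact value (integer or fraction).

M_X(t) = 27/(8*(3/2 - t)^3)
dM/dt = 162/(16*t^4 - 96*t^3 + 216*t^2 - 216*t + 81)

E[X] = dM/dt |_{t=0} = 2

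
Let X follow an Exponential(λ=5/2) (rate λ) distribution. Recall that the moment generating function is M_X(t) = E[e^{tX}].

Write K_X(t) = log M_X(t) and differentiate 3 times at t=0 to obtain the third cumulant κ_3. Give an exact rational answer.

κ_3 = D^3[K](0) = 16/125

M_X(t) = 5/(2*(5/2 - t))
K_X(t) = log M_X(t) = -log(5/2 - t) - log(2) + log(5)
D^3[K](t) = -16/(8*t^3 - 60*t^2 + 150*t - 125)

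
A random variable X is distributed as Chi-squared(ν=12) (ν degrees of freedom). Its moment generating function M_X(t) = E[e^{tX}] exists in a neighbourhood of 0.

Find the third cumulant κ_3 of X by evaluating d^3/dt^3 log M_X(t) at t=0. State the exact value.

M_X(t) = (1 - 2*t)^(-6)
K_X(t) = log M_X(t) = -6*log(1 - 2*t)
D^3[K](t) = -96/(8*t^3 - 12*t^2 + 6*t - 1)

κ_3 = D^3[K](0) = 96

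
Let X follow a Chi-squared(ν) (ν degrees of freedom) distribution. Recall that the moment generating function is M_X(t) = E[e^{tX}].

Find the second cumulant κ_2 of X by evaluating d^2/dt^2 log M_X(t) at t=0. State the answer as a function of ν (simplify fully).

κ_2 = K^(2)(0) = 2*ν

M_X(t) = (1 - 2*t)^(-ν/2)
K_X(t) = log M_X(t) = -ν*log(1 - 2*t)/2
K^(2)(t) = 2*ν/(4*t^2 - 4*t + 1)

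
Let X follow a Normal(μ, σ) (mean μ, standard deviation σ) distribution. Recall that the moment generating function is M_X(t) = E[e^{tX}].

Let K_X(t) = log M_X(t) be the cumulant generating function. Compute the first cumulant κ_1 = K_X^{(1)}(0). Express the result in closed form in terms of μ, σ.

M_X(t) = e^(μ*t + σ^2*t^2/2)
K_X(t) = log M_X(t) = μ*t + σ^2*t^2/2
K′(t) = μ + σ^2*t

κ_1 = K′(0) = μ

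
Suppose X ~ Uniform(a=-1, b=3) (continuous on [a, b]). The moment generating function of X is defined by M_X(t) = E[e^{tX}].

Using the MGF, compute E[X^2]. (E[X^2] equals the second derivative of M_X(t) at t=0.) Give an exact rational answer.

M_X(t) = (e^(3*t) - e^(-t))/(4*t)
M^(2)(t) = (9*t^2*e^(4*t) - t^2 - 6*t*e^(4*t) - 2*t + 2*e^(4*t) - 2)*e^(-t)/(4*t^3)

E[X^2] = M^(2)(0) = 7/3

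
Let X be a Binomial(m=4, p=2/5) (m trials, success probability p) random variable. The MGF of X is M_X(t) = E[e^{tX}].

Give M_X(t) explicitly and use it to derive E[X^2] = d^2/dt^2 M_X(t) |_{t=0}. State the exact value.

E[X^2] = D^2[M](0) = 88/25

M_X(t) = (2*e^(t)/5 + 3/5)^4
D^2[M](t) = 256*e^(4*t)/625 + 864*e^(3*t)/625 + 864*e^(2*t)/625 + 216*e^(t)/625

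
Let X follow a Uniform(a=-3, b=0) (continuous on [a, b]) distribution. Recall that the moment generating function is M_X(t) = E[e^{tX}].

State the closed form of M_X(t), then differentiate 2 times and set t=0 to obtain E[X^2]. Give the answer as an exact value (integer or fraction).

E[X^2] = D^2[M](0) = 3

M_X(t) = (1 - e^(-3*t))/(3*t)
D^2[M](t) = (-9*t^2 - 6*t + 2*e^(3*t) - 2)*e^(-3*t)/(3*t^3)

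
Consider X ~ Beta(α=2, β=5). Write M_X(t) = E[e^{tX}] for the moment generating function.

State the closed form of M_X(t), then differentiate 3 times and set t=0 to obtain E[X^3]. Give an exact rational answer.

E[X^3] = M′′′(0) = 1/21

M_X(t) = ₁F₁(2; 7; t)
M′(t) = 2*₁F₁(3; 8; t)/7
M′′(t) = 3*₁F₁(4; 9; t)/28
M′′′(t) = ₁F₁(5; 10; t)/21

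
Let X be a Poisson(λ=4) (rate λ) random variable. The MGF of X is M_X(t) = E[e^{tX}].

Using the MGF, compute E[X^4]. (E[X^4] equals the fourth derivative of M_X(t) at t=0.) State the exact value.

E[X^4] = M^(4)(0) = 756

M_X(t) = e^(4*e^(t) - 4)
M^(4)(t) = (256*e^(4*t)*e^(4*e^(t)) + 384*e^(3*t)*e^(4*e^(t)) + 112*e^(2*t)*e^(4*e^(t)) + 4*e^(t)*e^(4*e^(t)))*e^(-4)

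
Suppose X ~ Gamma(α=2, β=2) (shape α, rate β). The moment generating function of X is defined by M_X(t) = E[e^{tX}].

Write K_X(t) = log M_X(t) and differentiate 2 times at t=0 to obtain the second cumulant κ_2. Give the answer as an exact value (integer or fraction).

M_X(t) = 4/(2 - t)^2
K_X(t) = log M_X(t) = -2*log(2 - t) + 2*log(2)
K′(t) = -2/(t - 2)
K′′(t) = 2/(t^2 - 4*t + 4)

κ_2 = K′′(0) = 1/2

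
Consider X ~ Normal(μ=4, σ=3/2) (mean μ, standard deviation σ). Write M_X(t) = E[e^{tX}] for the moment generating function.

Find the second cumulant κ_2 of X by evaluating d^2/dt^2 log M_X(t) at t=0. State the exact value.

κ_2 = d^2K/dt^2 |_{t=0} = 9/4

M_X(t) = e^(9*t^2/8 + 4*t)
K_X(t) = log M_X(t) = 9*t^2/8 + 4*t
dK/dt = 9*t/4 + 4
d^2K/dt^2 = 9/4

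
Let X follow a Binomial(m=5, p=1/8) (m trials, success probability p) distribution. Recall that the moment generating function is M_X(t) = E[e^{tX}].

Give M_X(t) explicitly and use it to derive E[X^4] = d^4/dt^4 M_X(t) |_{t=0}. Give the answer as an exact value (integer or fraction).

M_X(t) = (e^(t)/8 + 7/8)^5
M^(4)(t) = 625*e^(5*t)/32768 + 35*e^(4*t)/128 + 19845*e^(3*t)/16384 + 1715*e^(2*t)/1024 + 12005*e^(t)/32768

E[X^4] = M^(4)(0) = 1815/512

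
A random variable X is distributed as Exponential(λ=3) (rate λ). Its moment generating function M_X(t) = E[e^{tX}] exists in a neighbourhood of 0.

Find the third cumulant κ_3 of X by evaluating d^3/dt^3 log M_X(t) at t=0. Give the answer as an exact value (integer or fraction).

κ_3 = D^3[K](0) = 2/27

M_X(t) = 3/(3 - t)
K_X(t) = log M_X(t) = -log(3 - t) + log(3)
D^3[K](t) = -2/(t^3 - 9*t^2 + 27*t - 27)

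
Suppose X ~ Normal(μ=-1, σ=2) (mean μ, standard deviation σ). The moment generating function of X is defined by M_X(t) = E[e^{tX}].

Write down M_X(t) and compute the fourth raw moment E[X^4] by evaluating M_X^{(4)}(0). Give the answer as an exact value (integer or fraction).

M_X(t) = e^(2*t^2 - t)
M′(t) = 4*t*e^(-t)*e^(2*t^2) - e^(-t)*e^(2*t^2)
M′′(t) = (16*t^2*e^(2*t^2) - 8*t*e^(2*t^2) + 5*e^(2*t^2))*e^(-t)
M′′′(t) = (64*t^3*e^(2*t^2) - 48*t^2*e^(2*t^2) + 60*t*e^(2*t^2) - 13*e^(2*t^2))*e^(-t)
M′′′′(t) = (256*t^4*e^(2*t^2) - 256*t^3*e^(2*t^2) + 480*t^2*e^(2*t^2) - 208*t*e^(2*t^2) + 73*e^(2*t^2))*e^(-t)

E[X^4] = M′′′′(0) = 73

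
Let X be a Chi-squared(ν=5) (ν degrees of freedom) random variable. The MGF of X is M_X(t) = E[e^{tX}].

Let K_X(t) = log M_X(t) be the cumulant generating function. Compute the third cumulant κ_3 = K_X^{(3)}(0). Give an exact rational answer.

κ_3 = D^3[K](0) = 40

M_X(t) = (1 - 2*t)^(-5/2)
K_X(t) = log M_X(t) = -5*log(1 - 2*t)/2
D^3[K](t) = -40/(8*t^3 - 12*t^2 + 6*t - 1)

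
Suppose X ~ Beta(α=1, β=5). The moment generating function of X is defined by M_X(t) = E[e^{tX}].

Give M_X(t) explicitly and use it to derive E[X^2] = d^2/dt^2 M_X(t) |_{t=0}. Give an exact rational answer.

E[X^2] = M′′(0) = 1/21

M_X(t) = ₁F₁(1; 6; t)
M′(t) = ₁F₁(2; 7; t)/6
M′′(t) = ₁F₁(3; 8; t)/21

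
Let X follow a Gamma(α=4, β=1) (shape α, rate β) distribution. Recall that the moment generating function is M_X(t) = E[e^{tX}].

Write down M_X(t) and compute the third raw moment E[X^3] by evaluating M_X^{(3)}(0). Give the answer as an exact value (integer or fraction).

M_X(t) = (1 - t)^(-4)
dM/dt = -4/(t^5 - 5*t^4 + 10*t^3 - 10*t^2 + 5*t - 1)
d^2M/dt^2 = 20/(t^6 - 6*t^5 + 15*t^4 - 20*t^3 + 15*t^2 - 6*t + 1)
d^3M/dt^3 = -120/(t^7 - 7*t^6 + 21*t^5 - 35*t^4 + 35*t^3 - 21*t^2 + 7*t - 1)

E[X^3] = d^3M/dt^3 |_{t=0} = 120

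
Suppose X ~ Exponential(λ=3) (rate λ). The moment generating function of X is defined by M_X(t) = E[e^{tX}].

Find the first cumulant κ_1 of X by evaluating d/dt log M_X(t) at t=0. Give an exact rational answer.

M_X(t) = 3/(3 - t)
K_X(t) = log M_X(t) = -log(3 - t) + log(3)
D[K](t) = -1/(t - 3)

κ_1 = D[K](0) = 1/3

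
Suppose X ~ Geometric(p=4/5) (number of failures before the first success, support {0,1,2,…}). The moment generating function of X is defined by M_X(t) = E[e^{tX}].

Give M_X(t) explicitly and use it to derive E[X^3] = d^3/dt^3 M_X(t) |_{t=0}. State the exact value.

E[X^3] = D^3[M](0) = 23/32

M_X(t) = 4/(5*(1 - e^(t)/5))
D^3[M](t) = (4*e^(3*t) + 80*e^(2*t) + 100*e^(t))/(e^(4*t) - 20*e^(3*t) + 150*e^(2*t) - 500*e^(t) + 625)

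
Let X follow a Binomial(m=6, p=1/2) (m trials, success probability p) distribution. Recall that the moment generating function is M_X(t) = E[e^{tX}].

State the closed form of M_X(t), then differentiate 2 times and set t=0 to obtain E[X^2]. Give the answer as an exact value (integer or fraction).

M_X(t) = (e^(t)/2 + 1/2)^6
M′(t) = 3*e^(6*t)/32 + 15*e^(5*t)/32 + 15*e^(4*t)/16 + 15*e^(3*t)/16 + 15*e^(2*t)/32 + 3*e^(t)/32
M′′(t) = 9*e^(6*t)/16 + 75*e^(5*t)/32 + 15*e^(4*t)/4 + 45*e^(3*t)/16 + 15*e^(2*t)/16 + 3*e^(t)/32

E[X^2] = M′′(0) = 21/2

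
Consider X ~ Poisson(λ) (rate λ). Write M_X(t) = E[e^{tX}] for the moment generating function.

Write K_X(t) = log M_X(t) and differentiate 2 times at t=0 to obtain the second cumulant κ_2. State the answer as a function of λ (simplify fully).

κ_2 = D^2[K](0) = λ

M_X(t) = e^(λ*(e^(t) - 1))
K_X(t) = log M_X(t) = λ*(e^(t) - 1)
D^2[K](t) = λ*e^(t)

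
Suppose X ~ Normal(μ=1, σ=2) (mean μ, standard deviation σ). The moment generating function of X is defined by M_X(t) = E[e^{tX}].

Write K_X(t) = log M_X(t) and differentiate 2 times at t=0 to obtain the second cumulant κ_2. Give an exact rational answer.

M_X(t) = e^(2*t^2 + t)
K_X(t) = log M_X(t) = 2*t^2 + t
dK/dt = 4*t + 1
d^2K/dt^2 = 4

κ_2 = d^2K/dt^2 |_{t=0} = 4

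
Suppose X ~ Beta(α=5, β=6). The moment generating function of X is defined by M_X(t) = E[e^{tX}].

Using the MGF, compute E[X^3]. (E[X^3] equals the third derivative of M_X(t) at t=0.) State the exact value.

M_X(t) = ₁F₁(5; 11; t)
dM/dt = 5*₁F₁(6; 12; t)/11
d^2M/dt^2 = 5*₁F₁(7; 13; t)/22
d^3M/dt^3 = 35*₁F₁(8; 14; t)/286

E[X^3] = d^3M/dt^3 |_{t=0} = 35/286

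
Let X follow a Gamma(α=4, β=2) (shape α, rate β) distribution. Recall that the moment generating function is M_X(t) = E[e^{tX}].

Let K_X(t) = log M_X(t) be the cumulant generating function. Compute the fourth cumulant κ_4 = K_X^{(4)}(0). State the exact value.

κ_4 = D^4[K](0) = 3/2

M_X(t) = 16/(2 - t)^4
K_X(t) = log M_X(t) = -4*log(2 - t) + 4*log(2)
D^4[K](t) = 24/(t^4 - 8*t^3 + 24*t^2 - 32*t + 16)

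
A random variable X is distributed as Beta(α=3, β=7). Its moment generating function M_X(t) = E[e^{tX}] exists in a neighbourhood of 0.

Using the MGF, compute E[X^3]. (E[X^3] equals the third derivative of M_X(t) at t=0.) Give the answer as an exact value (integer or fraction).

E[X^3] = M′′′(0) = 1/22

M_X(t) = ₁F₁(3; 10; t)
M′(t) = 3*₁F₁(4; 11; t)/10
M′′(t) = 6*₁F₁(5; 12; t)/55
M′′′(t) = ₁F₁(6; 13; t)/22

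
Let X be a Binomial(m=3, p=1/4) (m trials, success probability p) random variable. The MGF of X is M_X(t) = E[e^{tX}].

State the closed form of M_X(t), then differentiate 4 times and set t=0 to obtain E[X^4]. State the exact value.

M_X(t) = (e^(t)/4 + 3/4)^3
dM/dt = 3*e^(3*t)/64 + 9*e^(2*t)/32 + 27*e^(t)/64
d^2M/dt^2 = 9*e^(3*t)/64 + 9*e^(2*t)/16 + 27*e^(t)/64
d^3M/dt^3 = 27*e^(3*t)/64 + 9*e^(2*t)/8 + 27*e^(t)/64
d^4M/dt^4 = 81*e^(3*t)/64 + 9*e^(2*t)/4 + 27*e^(t)/64

E[X^4] = d^4M/dt^4 |_{t=0} = 63/16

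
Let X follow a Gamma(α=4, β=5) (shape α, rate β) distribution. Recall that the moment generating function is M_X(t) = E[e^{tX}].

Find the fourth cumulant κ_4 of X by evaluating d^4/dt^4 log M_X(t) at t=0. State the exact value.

κ_4 = D^4[K](0) = 24/625

M_X(t) = 625/(5 - t)^4
K_X(t) = log M_X(t) = -4*log(5 - t) + 4*log(5)
D^4[K](t) = 24/(t^4 - 20*t^3 + 150*t^2 - 500*t + 625)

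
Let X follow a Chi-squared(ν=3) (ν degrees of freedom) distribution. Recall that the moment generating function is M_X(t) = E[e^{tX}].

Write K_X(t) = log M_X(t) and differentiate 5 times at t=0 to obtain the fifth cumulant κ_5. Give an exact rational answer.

M_X(t) = (1 - 2*t)^(-3/2)
K_X(t) = log M_X(t) = -3*log(1 - 2*t)/2
K^(5)(t) = -1152/(32*t^5 - 80*t^4 + 80*t^3 - 40*t^2 + 10*t - 1)

κ_5 = K^(5)(0) = 1152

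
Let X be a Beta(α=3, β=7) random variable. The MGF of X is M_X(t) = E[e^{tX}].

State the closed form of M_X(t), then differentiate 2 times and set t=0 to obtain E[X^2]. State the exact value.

E[X^2] = M^(2)(0) = 6/55

M_X(t) = ₁F₁(3; 10; t)
M^(2)(t) = 6*₁F₁(5; 12; t)/55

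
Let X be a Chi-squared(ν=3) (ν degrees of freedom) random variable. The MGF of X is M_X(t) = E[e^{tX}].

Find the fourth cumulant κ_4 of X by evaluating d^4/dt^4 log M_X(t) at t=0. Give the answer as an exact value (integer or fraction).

M_X(t) = (1 - 2*t)^(-3/2)
K_X(t) = log M_X(t) = -3*log(1 - 2*t)/2
K′(t) = -3/(2*t - 1)
K′′(t) = 6/(4*t^2 - 4*t + 1)
K′′′(t) = -24/(8*t^3 - 12*t^2 + 6*t - 1)
K′′′′(t) = 144/(16*t^4 - 32*t^3 + 24*t^2 - 8*t + 1)

κ_4 = K′′′′(0) = 144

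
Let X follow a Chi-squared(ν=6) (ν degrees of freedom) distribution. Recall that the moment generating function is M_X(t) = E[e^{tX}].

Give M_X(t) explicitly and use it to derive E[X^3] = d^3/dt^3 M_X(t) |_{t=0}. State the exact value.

E[X^3] = M′′′(0) = 480

M_X(t) = (1 - 2*t)^(-3)
M′(t) = 6/(16*t^4 - 32*t^3 + 24*t^2 - 8*t + 1)
M′′(t) = -48/(32*t^5 - 80*t^4 + 80*t^3 - 40*t^2 + 10*t - 1)
M′′′(t) = 480/(64*t^6 - 192*t^5 + 240*t^4 - 160*t^3 + 60*t^2 - 12*t + 1)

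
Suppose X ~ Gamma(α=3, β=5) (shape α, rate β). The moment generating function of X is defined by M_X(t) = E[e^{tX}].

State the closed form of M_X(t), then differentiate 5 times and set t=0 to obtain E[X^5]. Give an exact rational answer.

M_X(t) = 125/(5 - t)^3
M^(5)(t) = 315000/(t^8 - 40*t^7 + 700*t^6 - 7000*t^5 + 43750*t^4 - 175000*t^3 + 437500*t^2 - 625000*t + 390625)

E[X^5] = M^(5)(0) = 504/625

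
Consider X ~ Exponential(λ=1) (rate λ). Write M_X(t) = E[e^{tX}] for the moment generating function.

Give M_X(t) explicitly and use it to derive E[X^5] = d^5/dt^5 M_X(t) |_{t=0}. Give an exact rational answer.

M_X(t) = 1/(1 - t)
M^(5)(t) = 120/(t^6 - 6*t^5 + 15*t^4 - 20*t^3 + 15*t^2 - 6*t + 1)

E[X^5] = M^(5)(0) = 120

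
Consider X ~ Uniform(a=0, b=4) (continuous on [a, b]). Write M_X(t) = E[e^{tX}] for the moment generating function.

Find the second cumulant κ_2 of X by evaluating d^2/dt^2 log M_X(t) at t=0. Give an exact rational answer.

κ_2 = K′′(0) = 4/3

M_X(t) = (e^(4*t) - 1)/(4*t)
K_X(t) = log M_X(t) = -log(t) + log(e^(4*t) - 1) - 2*log(2)
K′(t) = (4*t*e^(4*t) - e^(4*t) + 1)/(t*e^(4*t) - t)
K′′(t) = (-16*t^2*e^(4*t) + e^(8*t) - 2*e^(4*t) + 1)/(t^2*e^(8*t) - 2*t^2*e^(4*t) + t^2)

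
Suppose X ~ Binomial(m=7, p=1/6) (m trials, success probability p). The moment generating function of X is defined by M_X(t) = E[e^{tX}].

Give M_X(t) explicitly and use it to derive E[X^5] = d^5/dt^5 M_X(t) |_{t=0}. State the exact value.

M_X(t) = (e^(t)/6 + 5/6)^7
dM/dt = 7*e^(7*t)/279936 + 35*e^(6*t)/46656 + 875*e^(5*t)/93312 + 4375*e^(4*t)/69984 + 21875*e^(3*t)/93312 + 21875*e^(2*t)/46656 + 109375*e^(t)/279936
d^2M/dt^2 = 49*e^(7*t)/279936 + 35*e^(6*t)/7776 + 4375*e^(5*t)/93312 + 4375*e^(4*t)/17496 + 21875*e^(3*t)/31104 + 21875*e^(2*t)/23328 + 109375*e^(t)/279936
d^3M/dt^3 = 343*e^(7*t)/279936 + 35*e^(6*t)/1296 + 21875*e^(5*t)/93312 + 4375*e^(4*t)/4374 + 21875*e^(3*t)/10368 + 21875*e^(2*t)/11664 + 109375*e^(t)/279936
d^4M/dt^4 = 2401*e^(7*t)/279936 + 35*e^(6*t)/216 + 109375*e^(5*t)/93312 + 8750*e^(4*t)/2187 + 21875*e^(3*t)/3456 + 21875*e^(2*t)/5832 + 109375*e^(t)/279936
d^5M/dt^5 = 16807*e^(7*t)/279936 + 35*e^(6*t)/36 + 546875*e^(5*t)/93312 + 35000*e^(4*t)/2187 + 21875*e^(3*t)/1152 + 21875*e^(2*t)/2916 + 109375*e^(t)/279936

E[X^5] = d^5M/dt^5 |_{t=0} = 448/9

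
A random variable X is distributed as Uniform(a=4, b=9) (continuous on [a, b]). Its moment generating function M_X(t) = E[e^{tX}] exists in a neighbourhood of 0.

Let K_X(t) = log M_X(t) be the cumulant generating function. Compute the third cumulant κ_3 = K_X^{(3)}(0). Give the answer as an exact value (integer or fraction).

M_X(t) = (e^(9*t) - e^(4*t))/(5*t)
K_X(t) = log M_X(t) = -log(t) + log(e^(9*t) - e^(4*t)) - log(5)
K′(t) = (9*t*e^(5*t) - 4*t - e^(5*t) + 1)/(t*e^(5*t) - t)
K′′(t) = (-25*t^2*e^(5*t) + e^(10*t) - 2*e^(5*t) + 1)/(t^2*e^(10*t) - 2*t^2*e^(5*t) + t^2)
K′′′(t) = (125*t^3*e^(10*t) + 125*t^3*e^(5*t) - 2*e^(15*t) + 6*e^(10*t) - 6*e^(5*t) + 2)/(t^3*e^(15*t) - 3*t^3*e^(10*t) + 3*t^3*e^(5*t) - t^3)

κ_3 = K′′′(0) = 0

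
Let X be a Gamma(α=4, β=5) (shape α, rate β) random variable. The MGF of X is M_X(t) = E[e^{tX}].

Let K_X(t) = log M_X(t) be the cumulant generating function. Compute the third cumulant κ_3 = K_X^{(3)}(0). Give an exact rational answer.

M_X(t) = 625/(5 - t)^4
K_X(t) = log M_X(t) = -4*log(5 - t) + 4*log(5)
K^(3)(t) = -8/(t^3 - 15*t^2 + 75*t - 125)

κ_3 = K^(3)(0) = 8/125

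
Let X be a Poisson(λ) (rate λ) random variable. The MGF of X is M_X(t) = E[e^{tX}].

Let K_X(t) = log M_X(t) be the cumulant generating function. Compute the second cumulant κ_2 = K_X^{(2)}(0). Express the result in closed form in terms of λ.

κ_2 = K^(2)(0) = λ

M_X(t) = e^(λ*(e^(t) - 1))
K_X(t) = log M_X(t) = λ*(e^(t) - 1)
K^(2)(t) = λ*e^(t)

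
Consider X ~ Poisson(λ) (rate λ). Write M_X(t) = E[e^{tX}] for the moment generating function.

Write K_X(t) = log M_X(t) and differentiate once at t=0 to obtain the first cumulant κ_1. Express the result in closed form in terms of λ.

κ_1 = K^(1)(0) = λ

M_X(t) = e^(λ*(e^(t) - 1))
K_X(t) = log M_X(t) = λ*(e^(t) - 1)
K^(1)(t) = λ*e^(t)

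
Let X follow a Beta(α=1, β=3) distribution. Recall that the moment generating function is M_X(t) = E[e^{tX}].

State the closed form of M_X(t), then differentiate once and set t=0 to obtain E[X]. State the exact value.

E[X] = dM/dt |_{t=0} = 1/4

M_X(t) = ₁F₁(1; 4; t)
dM/dt = ₁F₁(2; 5; t)/4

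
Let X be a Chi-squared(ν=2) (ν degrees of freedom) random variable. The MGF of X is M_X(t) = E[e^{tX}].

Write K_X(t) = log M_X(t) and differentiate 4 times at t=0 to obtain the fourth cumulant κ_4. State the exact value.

M_X(t) = 1/(1 - 2*t)
K_X(t) = log M_X(t) = -log(1 - 2*t)
K^(4)(t) = 96/(16*t^4 - 32*t^3 + 24*t^2 - 8*t + 1)

κ_4 = K^(4)(0) = 96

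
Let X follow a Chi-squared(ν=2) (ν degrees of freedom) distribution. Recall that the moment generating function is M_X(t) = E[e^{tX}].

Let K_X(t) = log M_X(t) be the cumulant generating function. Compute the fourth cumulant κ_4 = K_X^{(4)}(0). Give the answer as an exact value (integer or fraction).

M_X(t) = 1/(1 - 2*t)
K_X(t) = log M_X(t) = -log(1 - 2*t)
dK/dt = -2/(2*t - 1)
d^2K/dt^2 = 4/(4*t^2 - 4*t + 1)
d^3K/dt^3 = -16/(8*t^3 - 12*t^2 + 6*t - 1)
d^4K/dt^4 = 96/(16*t^4 - 32*t^3 + 24*t^2 - 8*t + 1)

κ_4 = d^4K/dt^4 |_{t=0} = 96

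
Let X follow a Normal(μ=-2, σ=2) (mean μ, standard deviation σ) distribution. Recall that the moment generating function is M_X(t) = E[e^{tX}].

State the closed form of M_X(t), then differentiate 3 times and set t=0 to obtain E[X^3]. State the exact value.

E[X^3] = M^(3)(0) = -32

M_X(t) = e^(2*t^2 - 2*t)
M^(3)(t) = (64*t^3*e^(2*t^2) - 96*t^2*e^(2*t^2) + 96*t*e^(2*t^2) - 32*e^(2*t^2))*e^(-2*t)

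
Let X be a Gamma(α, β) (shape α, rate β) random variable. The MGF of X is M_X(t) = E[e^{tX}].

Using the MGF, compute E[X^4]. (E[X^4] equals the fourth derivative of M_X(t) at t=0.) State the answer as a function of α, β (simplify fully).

E[X^4] = M^(4)(0) = α*(α^3 + 6*α^2 + 11*α + 6)/β^4

M_X(t) = (β/(β - t))^α
M^(4)(t) = (α^4*β^α*(1/(β - t))^α + 6*α^3*β^α*(1/(β - t))^α + 11*α^2*β^α*(1/(β - t))^α + 6*α*β^α*(1/(β - t))^α)/(β^4 - 4*β^3*t + 6*β^2*t^2 - 4*β*t^3 + t^4)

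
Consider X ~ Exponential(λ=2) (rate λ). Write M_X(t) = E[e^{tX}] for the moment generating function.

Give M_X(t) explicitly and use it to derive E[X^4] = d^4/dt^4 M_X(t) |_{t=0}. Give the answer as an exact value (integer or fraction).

E[X^4] = M^(4)(0) = 3/2

M_X(t) = 2/(2 - t)
M^(4)(t) = -48/(t^5 - 10*t^4 + 40*t^3 - 80*t^2 + 80*t - 32)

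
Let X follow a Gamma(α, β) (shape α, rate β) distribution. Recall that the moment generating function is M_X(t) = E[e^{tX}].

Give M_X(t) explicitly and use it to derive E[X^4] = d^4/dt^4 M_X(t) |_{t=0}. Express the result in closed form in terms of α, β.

E[X^4] = M^(4)(0) = α*(α^3 + 6*α^2 + 11*α + 6)/β^4

M_X(t) = (β/(β - t))^α
M^(4)(t) = (α^4*β^α*(1/(β - t))^α + 6*α^3*β^α*(1/(β - t))^α + 11*α^2*β^α*(1/(β - t))^α + 6*α*β^α*(1/(β - t))^α)/(β^4 - 4*β^3*t + 6*β^2*t^2 - 4*β*t^3 + t^4)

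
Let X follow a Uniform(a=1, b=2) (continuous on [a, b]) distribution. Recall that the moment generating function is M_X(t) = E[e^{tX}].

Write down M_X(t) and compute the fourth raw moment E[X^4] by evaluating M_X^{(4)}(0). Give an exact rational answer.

E[X^4] = d^4M/dt^4 |_{t=0} = 31/5

M_X(t) = (e^(2*t) - e^(t))/t
dM/dt = (2*t*e^(2*t) - t*e^(t) - e^(2*t) + e^(t))/t^2
d^2M/dt^2 = (4*t^2*e^(2*t) - t^2*e^(t) - 4*t*e^(2*t) + 2*t*e^(t) + 2*e^(2*t) - 2*e^(t))/t^3
d^3M/dt^3 = (8*t^3*e^(2*t) - t^3*e^(t) - 12*t^2*e^(2*t) + 3*t^2*e^(t) + 12*t*e^(2*t) - 6*t*e^(t) - 6*e^(2*t) + 6*e^(t))/t^4
d^4M/dt^4 = (16*t^4*e^(2*t) - t^4*e^(t) - 32*t^3*e^(2*t) + 4*t^3*e^(t) + 48*t^2*e^(2*t) - 12*t^2*e^(t) - 48*t*e^(2*t) + 24*t*e^(t) + 24*e^(2*t) - 24*e^(t))/t^5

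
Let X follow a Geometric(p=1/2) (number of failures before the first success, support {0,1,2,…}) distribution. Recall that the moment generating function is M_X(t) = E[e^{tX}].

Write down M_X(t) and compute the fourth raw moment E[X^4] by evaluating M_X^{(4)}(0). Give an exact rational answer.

E[X^4] = M^(4)(0) = 75

M_X(t) = 1/(2*(1 - e^(t)/2))
M^(4)(t) = (-e^(4*t) - 22*e^(3*t) - 44*e^(2*t) - 8*e^(t))/(e^(5*t) - 10*e^(4*t) + 40*e^(3*t) - 80*e^(2*t) + 80*e^(t) - 32)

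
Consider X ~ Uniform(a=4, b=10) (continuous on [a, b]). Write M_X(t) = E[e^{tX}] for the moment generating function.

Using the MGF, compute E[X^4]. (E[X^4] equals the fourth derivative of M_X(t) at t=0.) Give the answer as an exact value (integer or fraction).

E[X^4] = M^(4)(0) = 16496/5

M_X(t) = (e^(10*t) - e^(4*t))/(6*t)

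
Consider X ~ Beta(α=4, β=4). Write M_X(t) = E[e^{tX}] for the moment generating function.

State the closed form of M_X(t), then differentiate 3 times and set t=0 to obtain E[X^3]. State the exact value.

M_X(t) = ₁F₁(4; 8; t)
dM/dt = ₁F₁(5; 9; t)/2
d^2M/dt^2 = 5*₁F₁(6; 10; t)/18
d^3M/dt^3 = ₁F₁(7; 11; t)/6

E[X^3] = d^3M/dt^3 |_{t=0} = 1/6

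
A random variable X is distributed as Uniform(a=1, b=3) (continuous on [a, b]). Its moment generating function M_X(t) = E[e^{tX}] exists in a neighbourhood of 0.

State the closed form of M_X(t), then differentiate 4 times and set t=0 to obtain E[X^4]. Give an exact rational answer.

E[X^4] = M^(4)(0) = 121/5

M_X(t) = (e^(3*t) - e^(t))/(2*t)
M^(4)(t) = (81*t^4*e^(3*t) - t^4*e^(t) - 108*t^3*e^(3*t) + 4*t^3*e^(t) + 108*t^2*e^(3*t) - 12*t^2*e^(t) - 72*t*e^(3*t) + 24*t*e^(t) + 24*e^(3*t) - 24*e^(t))/(2*t^5)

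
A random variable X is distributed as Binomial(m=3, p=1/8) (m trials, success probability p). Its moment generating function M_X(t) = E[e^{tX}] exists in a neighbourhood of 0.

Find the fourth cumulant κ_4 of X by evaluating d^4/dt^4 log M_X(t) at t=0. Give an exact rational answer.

M_X(t) = (e^(t)/8 + 7/8)^3
K_X(t) = log M_X(t) = 3*log(e^(t)/8 + 7/8)
D^4[K](t) = (21*e^(3*t) - 588*e^(2*t) + 1029*e^(t))/(e^(4*t) + 28*e^(3*t) + 294*e^(2*t) + 1372*e^(t) + 2401)

κ_4 = D^4[K](0) = 231/2048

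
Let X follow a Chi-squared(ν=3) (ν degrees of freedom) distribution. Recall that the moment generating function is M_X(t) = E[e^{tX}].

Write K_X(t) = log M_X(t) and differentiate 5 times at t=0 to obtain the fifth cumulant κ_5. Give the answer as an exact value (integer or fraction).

κ_5 = D^5[K](0) = 1152

M_X(t) = (1 - 2*t)^(-3/2)
K_X(t) = log M_X(t) = -3*log(1 - 2*t)/2
D^5[K](t) = -1152/(32*t^5 - 80*t^4 + 80*t^3 - 40*t^2 + 10*t - 1)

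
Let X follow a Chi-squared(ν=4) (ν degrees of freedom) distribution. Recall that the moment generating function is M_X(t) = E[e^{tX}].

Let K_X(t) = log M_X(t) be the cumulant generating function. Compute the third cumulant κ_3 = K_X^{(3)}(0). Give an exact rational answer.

M_X(t) = (1 - 2*t)^(-2)
K_X(t) = log M_X(t) = -2*log(1 - 2*t)
K^(3)(t) = -32/(8*t^3 - 12*t^2 + 6*t - 1)

κ_3 = K^(3)(0) = 32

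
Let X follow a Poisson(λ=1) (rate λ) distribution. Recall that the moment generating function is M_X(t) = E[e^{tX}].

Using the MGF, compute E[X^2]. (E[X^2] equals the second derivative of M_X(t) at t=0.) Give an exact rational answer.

M_X(t) = e^(e^(t) - 1)
dM/dt = e^(-1)*e^(t)*e^(e^(t))
d^2M/dt^2 = (e^(2*t)*e^(e^(t)) + e^(t)*e^(e^(t)))*e^(-1)

E[X^2] = d^2M/dt^2 |_{t=0} = 2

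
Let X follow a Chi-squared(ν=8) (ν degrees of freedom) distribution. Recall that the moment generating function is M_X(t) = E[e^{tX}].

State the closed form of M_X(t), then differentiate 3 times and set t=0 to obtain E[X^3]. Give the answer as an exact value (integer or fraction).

E[X^3] = d^3M/dt^3 |_{t=0} = 960

M_X(t) = (1 - 2*t)^(-4)
dM/dt = -8/(32*t^5 - 80*t^4 + 80*t^3 - 40*t^2 + 10*t - 1)
d^2M/dt^2 = 80/(64*t^6 - 192*t^5 + 240*t^4 - 160*t^3 + 60*t^2 - 12*t + 1)
d^3M/dt^3 = -960/(128*t^7 - 448*t^6 + 672*t^5 - 560*t^4 + 280*t^3 - 84*t^2 + 14*t - 1)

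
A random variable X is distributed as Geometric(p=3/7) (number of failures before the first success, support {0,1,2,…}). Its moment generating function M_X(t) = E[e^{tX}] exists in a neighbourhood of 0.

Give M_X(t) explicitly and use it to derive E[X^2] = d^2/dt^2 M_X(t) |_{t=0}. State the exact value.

E[X^2] = d^2M/dt^2 |_{t=0} = 44/9

M_X(t) = 3/(7*(1 - 4*e^(t)/7))
dM/dt = 12*e^(t)/(16*e^(2*t) - 56*e^(t) + 49)
d^2M/dt^2 = (-48*e^(2*t) - 84*e^(t))/(64*e^(3*t) - 336*e^(2*t) + 588*e^(t) - 343)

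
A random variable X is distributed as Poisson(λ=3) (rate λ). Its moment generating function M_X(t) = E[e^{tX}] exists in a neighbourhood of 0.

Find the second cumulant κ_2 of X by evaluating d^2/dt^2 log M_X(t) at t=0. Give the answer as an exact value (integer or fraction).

κ_2 = K^(2)(0) = 3

M_X(t) = e^(3*e^(t) - 3)
K_X(t) = log M_X(t) = 3*e^(t) - 3
K^(2)(t) = 3*e^(t)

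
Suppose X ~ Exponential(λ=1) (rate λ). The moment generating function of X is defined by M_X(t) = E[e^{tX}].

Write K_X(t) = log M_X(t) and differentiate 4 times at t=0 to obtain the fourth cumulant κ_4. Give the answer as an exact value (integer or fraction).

κ_4 = K′′′′(0) = 6

M_X(t) = 1/(1 - t)
K_X(t) = log M_X(t) = -log(1 - t)
K′(t) = -1/(t - 1)
K′′(t) = 1/(t^2 - 2*t + 1)
K′′′(t) = -2/(t^3 - 3*t^2 + 3*t - 1)
K′′′′(t) = 6/(t^4 - 4*t^3 + 6*t^2 - 4*t + 1)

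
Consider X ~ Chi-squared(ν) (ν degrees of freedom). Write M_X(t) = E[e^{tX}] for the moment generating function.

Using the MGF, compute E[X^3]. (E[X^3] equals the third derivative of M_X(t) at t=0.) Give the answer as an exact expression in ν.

M_X(t) = (1 - 2*t)^(-ν/2)
dM/dt = -ν/(2*t*(1 - 2*t)^(ν/2) - (1 - 2*t)^(ν/2))
d^2M/dt^2 = (ν^2 + 2*ν)/(4*t^2*(1 - 2*t)^(ν/2) - 4*t*(1 - 2*t)^(ν/2) + (1 - 2*t)^(ν/2))
d^3M/dt^3 = (-ν^3 - 6*ν^2 - 8*ν)/(8*t^3*(1 - 2*t)^(ν/2) - 12*t^2*(1 - 2*t)^(ν/2) + 6*t*(1 - 2*t)^(ν/2) - (1 - 2*t)^(ν/2))

E[X^3] = d^3M/dt^3 |_{t=0} = ν*(ν^2 + 6*ν + 8)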